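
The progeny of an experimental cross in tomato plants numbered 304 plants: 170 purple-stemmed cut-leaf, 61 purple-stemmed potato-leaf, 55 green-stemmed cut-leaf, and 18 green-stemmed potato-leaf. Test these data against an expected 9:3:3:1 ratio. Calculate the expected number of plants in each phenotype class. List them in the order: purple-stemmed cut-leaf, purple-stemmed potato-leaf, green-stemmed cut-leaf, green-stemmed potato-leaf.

Expected counts for N = 304 under a 9:3:3:1 ratio (total parts = 16):
  purple-stemmed cut-leaf: 304 × 9/16 = 171
  purple-stemmed potato-leaf: 304 × 3/16 = 57
  green-stemmed cut-leaf: 304 × 3/16 = 57
  green-stemmed potato-leaf: 304 × 1/16 = 19

171, 57, 57, 19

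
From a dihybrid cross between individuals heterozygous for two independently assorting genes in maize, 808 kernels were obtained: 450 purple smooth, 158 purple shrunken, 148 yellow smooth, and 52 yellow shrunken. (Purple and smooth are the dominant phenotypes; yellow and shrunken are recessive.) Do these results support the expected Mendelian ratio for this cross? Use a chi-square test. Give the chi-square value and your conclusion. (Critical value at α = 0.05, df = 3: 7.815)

A dihybrid F₂ with independent assortment and complete dominance at both loci gives a 9:3:3:1 phenotypic ratio.
Under the 9:3:3:1 hypothesis (Σ ratio = 16, N = 808):
  purple smooth: 808 × 9/16 = 454.5
  purple shrunken: 808 × 3/16 = 151.5
  yellow smooth: 808 × 3/16 = 151.5
  yellow shrunken: 808 × 1/16 = 50.5
χ² = Σ (O − E)² / E
  purple smooth: (450 − 454.5)² / 454.5 = 0.0446
  purple shrunken: (158 − 151.5)² / 151.5 = 0.2789
  yellow smooth: (148 − 151.5)² / 151.5 = 0.0809
  yellow shrunken: (52 − 50.5)² / 50.5 = 0.0446
χ² = 0.0446 + 0.2789 + 0.0809 + 0.0446 = 0.449
Degrees of freedom = 4 − 1 = 3; critical value at α = 0.05 is 7.815.
Since 0.449 < 7.815, we fail to reject the null hypothesis — the data are consistent with the 9:3:3:1 ratio.

0.449; consistent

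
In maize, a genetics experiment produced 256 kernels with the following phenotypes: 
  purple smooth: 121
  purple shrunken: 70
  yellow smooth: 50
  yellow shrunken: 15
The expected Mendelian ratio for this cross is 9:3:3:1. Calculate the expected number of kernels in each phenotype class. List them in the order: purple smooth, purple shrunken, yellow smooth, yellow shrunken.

Under the 9:3:3:1 hypothesis (Σ ratio = 16, N = 256):
  purple smooth: 256 × 9/16 = 144
  purple shrunken: 256 × 3/16 = 48
  yellow smooth: 256 × 3/16 = 48
  yellow shrunken: 256 × 1/16 = 16

144, 48, 48, 16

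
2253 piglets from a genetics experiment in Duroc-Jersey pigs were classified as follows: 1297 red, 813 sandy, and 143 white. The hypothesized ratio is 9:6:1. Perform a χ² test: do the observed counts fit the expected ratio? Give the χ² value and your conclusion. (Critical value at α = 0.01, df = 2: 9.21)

1.932; consistent

Under the 9:6:1 hypothesis (Σ ratio = 16, N = 2253):
  red: 2253 × 9/16 = 1267.3125
  sandy: 2253 × 6/16 = 844.875
  white: 2253 × 1/16 = 140.8125
χ² = Σ (O − E)² / E
  red: (1297 − 1267.3125)² / 1267.3125 = 0.6954
  sandy: (813 − 844.875)² / 844.875 = 1.2026
  white: (143 − 140.8125)² / 140.8125 = 0.0340
χ² = 0.6954 + 1.2026 + 0.0340 = 1.932
Degrees of freedom = 3 − 1 = 2; critical value at α = 0.01 is 9.21.
Since 1.932 < 9.21, we fail to reject the null hypothesis — the data are consistent with the 9:6:1 ratio.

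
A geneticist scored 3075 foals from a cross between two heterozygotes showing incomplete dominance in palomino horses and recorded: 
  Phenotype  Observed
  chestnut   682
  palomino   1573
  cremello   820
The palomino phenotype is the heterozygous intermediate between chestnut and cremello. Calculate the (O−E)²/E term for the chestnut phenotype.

With incomplete dominance, a heterozygote × heterozygote cross gives a 1:2:1 phenotypic ratio.
The 1:2:1 ratio has 4 parts, so with N = 3075 the expected counts are:
  chestnut: 3075 × 1/4 = 768.75
  palomino: 3075 × 2/4 = 1537.5
  cremello: 3075 × 1/4 = 768.75
Contribution of chestnut: (682 − 768.75)² / 768.75 = 9.7893

9.789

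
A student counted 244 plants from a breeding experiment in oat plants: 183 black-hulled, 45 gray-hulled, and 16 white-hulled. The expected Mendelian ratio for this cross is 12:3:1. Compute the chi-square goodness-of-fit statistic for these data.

The 12:3:1 ratio has 16 parts, so with N = 244 the expected counts are:
  black-hulled: 244 × 12/16 = 183
  gray-hulled: 244 × 3/16 = 45.75
  white-hulled: 244 × 1/16 = 15.25
χ² = Σ (O − E)² / E
  black-hulled: (183 − 183)² / 183 = 0.0000
  gray-hulled: (45 − 45.75)² / 45.75 = 0.0123
  white-hulled: (16 − 15.25)² / 15.25 = 0.0369
χ² = 0.0000 + 0.0123 + 0.0369 = 0.0492 ≈ 0.049

0.049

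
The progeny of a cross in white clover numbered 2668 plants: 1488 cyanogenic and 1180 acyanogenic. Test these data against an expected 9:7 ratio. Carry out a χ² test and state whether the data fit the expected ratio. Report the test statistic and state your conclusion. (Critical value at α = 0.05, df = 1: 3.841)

0.248; consistent

Under the 9:7 hypothesis (Σ ratio = 16, N = 2668):
  cyanogenic: 2668 × 9/16 = 1500.75
  acyanogenic: 2668 × 7/16 = 1167.25
χ² = Σ (O − E)² / E
  cyanogenic: (1488 − 1500.75)² / 1500.75 = 0.1083
  acyanogenic: (1180 − 1167.25)² / 1167.25 = 0.1393
χ² = 0.1083 + 0.1393 = 0.2476 ≈ 0.248
Degrees of freedom = 2 − 1 = 1; critical value at α = 0.05 is 3.841.
Since 0.248 < 3.841, we fail to reject the null hypothesis — the data are consistent with the 9:7 ratio.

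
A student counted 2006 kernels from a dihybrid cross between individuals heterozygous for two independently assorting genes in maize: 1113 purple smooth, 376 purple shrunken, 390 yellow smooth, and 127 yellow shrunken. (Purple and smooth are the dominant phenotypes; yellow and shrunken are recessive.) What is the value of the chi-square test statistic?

A dihybrid F₂ with independent assortment and complete dominance at both loci gives a 9:3:3:1 phenotypic ratio.
Expected counts for N = 2006 under a 9:3:3:1 ratio (total parts = 16):
  purple smooth: 2006 × 9/16 = 1128.375
  purple shrunken: 2006 × 3/16 = 376.125
  yellow smooth: 2006 × 3/16 = 376.125
  yellow shrunken: 2006 × 1/16 = 125.375
χ² = Σ (O − E)² / E
  purple smooth: (1113 − 1128.375)² / 1128.375 = 0.2095
  purple shrunken: (376 − 376.125)² / 376.125 = 0.0000
  yellow smooth: (390 − 376.125)² / 376.125 = 0.5118
  yellow shrunken: (127 − 125.375)² / 125.375 = 0.0211
χ² = 0.2095 + 0.0000 + 0.5118 + 0.0211 = 0.7424 ≈ 0.742

0.742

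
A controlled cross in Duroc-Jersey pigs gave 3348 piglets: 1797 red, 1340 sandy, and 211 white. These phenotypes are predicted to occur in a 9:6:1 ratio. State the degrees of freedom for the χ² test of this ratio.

2

A goodness-of-fit test with 3 phenotype classes has df = 3 − 1 = 2.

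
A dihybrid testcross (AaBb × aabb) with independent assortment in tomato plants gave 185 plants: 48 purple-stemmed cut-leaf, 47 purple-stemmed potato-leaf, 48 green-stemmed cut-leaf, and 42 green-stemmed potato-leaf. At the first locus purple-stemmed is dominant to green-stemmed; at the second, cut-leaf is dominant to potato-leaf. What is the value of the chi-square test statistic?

A dihybrid testcross with independent assortment gives a 1:1:1:1 ratio.
The 1:1:1:1 ratio has 4 parts, so with N = 185 the expected counts are:
  purple-stemmed cut-leaf: 185 × 1/4 = 46.25
  purple-stemmed potato-leaf: 185 × 1/4 = 46.25
  green-stemmed cut-leaf: 185 × 1/4 = 46.25
  green-stemmed potato-leaf: 185 × 1/4 = 46.25
χ² = Σ (O − E)² / E
  purple-stemmed cut-leaf: (48 − 46.25)² / 46.25 = 0.0662
  purple-stemmed potato-leaf: (47 − 46.25)² / 46.25 = 0.0122
  green-stemmed cut-leaf: (48 − 46.25)² / 46.25 = 0.0662
  green-stemmed potato-leaf: (42 − 46.25)² / 46.25 = 0.3905
χ² = 0.0662 + 0.0122 + 0.0662 + 0.3905 = 0.5351 ≈ 0.535

0.535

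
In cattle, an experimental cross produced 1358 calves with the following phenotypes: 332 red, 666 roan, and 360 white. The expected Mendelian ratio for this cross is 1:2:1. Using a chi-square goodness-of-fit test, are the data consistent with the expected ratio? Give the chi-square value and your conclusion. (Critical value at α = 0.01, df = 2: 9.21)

Expected counts for N = 1358 under a 1:2:1 ratio (total parts = 4):
  red: 1358 × 1/4 = 339.5
  roan: 1358 × 2/4 = 679
  white: 1358 × 1/4 = 339.5
χ² = Σ (O − E)² / E
  red: (332 − 339.5)² / 339.5 = 0.1657
  roan: (666 − 679)² / 679 = 0.2489
  white: (360 − 339.5)² / 339.5 = 1.2378
χ² = 0.1657 + 0.2489 + 1.2378 = 1.6524 ≈ 1.652
Degrees of freedom = 3 − 1 = 2; critical value at α = 0.01 is 9.21.
Since 1.652 < 9.21, we fail to reject the null hypothesis — the data are consistent with the 1:2:1 ratio.

1.652; consistent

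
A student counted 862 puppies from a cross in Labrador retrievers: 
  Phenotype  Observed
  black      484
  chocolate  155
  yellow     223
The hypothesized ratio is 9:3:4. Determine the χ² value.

The 9:3:4 ratio has 16 parts, so with N = 862 the expected counts are:
  black: 862 × 9/16 = 484.875
  chocolate: 862 × 3/16 = 161.625
  yellow: 862 × 4/16 = 215.5
χ² = Σ (O − E)² / E
  black: (484 − 484.875)² / 484.875 = 0.0016
  chocolate: (155 − 161.625)² / 161.625 = 0.2716
  yellow: (223 − 215.5)² / 215.5 = 0.2610
χ² = 0.0016 + 0.2716 + 0.2610 = 0.5342 ≈ 0.534

0.534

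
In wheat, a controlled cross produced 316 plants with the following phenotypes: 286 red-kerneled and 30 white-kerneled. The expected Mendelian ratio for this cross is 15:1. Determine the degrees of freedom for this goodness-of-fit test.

1

A goodness-of-fit test with 2 phenotype classes has df = 2 − 1 = 1.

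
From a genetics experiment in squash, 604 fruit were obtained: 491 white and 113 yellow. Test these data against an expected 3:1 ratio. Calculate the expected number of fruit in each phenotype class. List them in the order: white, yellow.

453, 151

Total ratio parts = 4. Expected numbers out of 604:
  white: 604 × 3/4 = 453
  yellow: 604 × 1/4 = 151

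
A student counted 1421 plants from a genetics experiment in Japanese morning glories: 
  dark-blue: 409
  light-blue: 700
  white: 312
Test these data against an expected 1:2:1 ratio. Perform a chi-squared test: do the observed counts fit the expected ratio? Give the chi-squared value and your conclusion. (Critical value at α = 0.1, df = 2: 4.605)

Total ratio parts = 4. Expected numbers out of 1421:
  dark-blue: 1421 × 1/4 = 355.25
  light-blue: 1421 × 2/4 = 710.5
  white: 1421 × 1/4 = 355.25
χ² = Σ (O − E)² / E
  dark-blue: (409 − 355.25)² / 355.25 = 8.1325
  light-blue: (700 − 710.5)² / 710.5 = 0.1552
  white: (312 − 355.25)² / 355.25 = 5.2655
χ² = 8.1325 + 0.1552 + 5.2655 = 13.5532 ≈ 13.553
Degrees of freedom = 3 − 1 = 2; critical value at α = 0.1 is 4.605.
Since 13.553 > 4.605, we reject the null hypothesis — the data do not fit the 1:2:1 ratio.

13.553; not consistent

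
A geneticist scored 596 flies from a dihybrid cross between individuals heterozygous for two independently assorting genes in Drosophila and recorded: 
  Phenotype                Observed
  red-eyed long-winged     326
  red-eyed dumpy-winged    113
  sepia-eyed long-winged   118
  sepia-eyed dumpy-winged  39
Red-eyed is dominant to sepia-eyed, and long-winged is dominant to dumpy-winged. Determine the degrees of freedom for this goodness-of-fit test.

3

A dihybrid F₂ with independent assortment and complete dominance at both loci gives a 9:3:3:1 phenotypic ratio.
A goodness-of-fit test with 4 phenotype classes has df = 4 − 1 = 3.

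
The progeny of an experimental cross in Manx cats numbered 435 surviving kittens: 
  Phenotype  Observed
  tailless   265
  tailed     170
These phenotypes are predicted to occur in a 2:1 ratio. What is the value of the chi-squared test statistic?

Total ratio parts = 3. Expected numbers out of 435:
  tailless: 435 × 2/3 = 290
  tailed: 435 × 1/3 = 145
χ² = Σ (O − E)² / E
  tailless: (265 − 290)² / 290 = 2.1552
  tailed: (170 − 145)² / 145 = 4.3103
χ² = 2.1552 + 4.3103 = 6.4655 ≈ 6.466

6.466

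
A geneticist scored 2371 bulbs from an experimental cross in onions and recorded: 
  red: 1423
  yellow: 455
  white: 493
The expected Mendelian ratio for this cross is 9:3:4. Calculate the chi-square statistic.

23.012

Under the 9:3:4 hypothesis (Σ ratio = 16, N = 2371):
  red: 2371 × 9/16 = 1333.6875
  yellow: 2371 × 3/16 = 444.5625
  white: 2371 × 4/16 = 592.75
χ² = Σ (O − E)² / E
  red: (1423 − 1333.6875)² / 1333.6875 = 5.9810
  yellow: (455 − 444.5625)² / 444.5625 = 0.2451
  white: (493 − 592.75)² / 592.75 = 16.7863
χ² = 5.9810 + 0.2451 + 16.7863 = 23.0124 ≈ 23.012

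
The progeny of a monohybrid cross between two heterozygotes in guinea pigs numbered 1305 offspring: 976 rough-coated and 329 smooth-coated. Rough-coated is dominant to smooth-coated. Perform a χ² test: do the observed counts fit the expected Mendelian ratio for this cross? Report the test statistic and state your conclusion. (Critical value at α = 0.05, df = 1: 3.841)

0.031; consistent

For a monohybrid cross between heterozygotes with complete dominance, the expected phenotypic ratio is 3:1.
Under the 3:1 hypothesis (Σ ratio = 4, N = 1305):
  rough-coated: 1305 × 3/4 = 978.75
  smooth-coated: 1305 × 1/4 = 326.25
χ² = Σ (O − E)² / E
  rough-coated: (976 − 978.75)² / 978.75 = 0.0077
  smooth-coated: (329 − 326.25)² / 326.25 = 0.0232
χ² = 0.0077 + 0.0232 = 0.0309 ≈ 0.031
Degrees of freedom = 2 − 1 = 1; critical value at α = 0.05 is 3.841.
Since 0.031 < 3.841, we fail to reject the null hypothesis — the data are consistent with the 3:1 ratio.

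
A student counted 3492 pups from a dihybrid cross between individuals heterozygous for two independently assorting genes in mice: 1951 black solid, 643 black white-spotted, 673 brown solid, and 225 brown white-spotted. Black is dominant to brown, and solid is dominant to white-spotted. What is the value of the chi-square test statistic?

A dihybrid F₂ with independent assortment and complete dominance at both loci gives a 9:3:3:1 phenotypic ratio.
Expected counts for N = 3492 under a 9:3:3:1 ratio (total parts = 16):
  black solid: 3492 × 9/16 = 1964.25
  black white-spotted: 3492 × 3/16 = 654.75
  brown solid: 3492 × 3/16 = 654.75
  brown white-spotted: 3492 × 1/16 = 218.25
χ² = Σ (O − E)² / E
  black solid: (1951 − 1964.25)² / 1964.25 = 0.0894
  black white-spotted: (643 − 654.75)² / 654.75 = 0.2109
  brown solid: (673 − 654.75)² / 654.75 = 0.5087
  brown white-spotted: (225 − 218.25)² / 218.25 = 0.2088
χ² = 0.0894 + 0.2109 + 0.5087 + 0.2088 = 1.0178 ≈ 1.018

1.018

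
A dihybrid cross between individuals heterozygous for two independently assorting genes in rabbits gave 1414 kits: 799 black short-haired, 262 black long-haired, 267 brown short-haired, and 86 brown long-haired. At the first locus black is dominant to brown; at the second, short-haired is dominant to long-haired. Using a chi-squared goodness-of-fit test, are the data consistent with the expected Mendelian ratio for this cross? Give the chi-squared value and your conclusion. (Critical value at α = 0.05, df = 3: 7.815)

0.130; consistent

A dihybrid F₂ with independent assortment and complete dominance at both loci gives a 9:3:3:1 phenotypic ratio.
Total ratio parts = 16. Expected numbers out of 1414:
  black short-haired: 1414 × 9/16 = 795.375
  black long-haired: 1414 × 3/16 = 265.125
  brown short-haired: 1414 × 3/16 = 265.125
  brown long-haired: 1414 × 1/16 = 88.375
χ² = Σ (O − E)² / E
  black short-haired: (799 − 795.375)² / 795.375 = 0.0165
  black long-haired: (262 − 265.125)² / 265.125 = 0.0368
  brown short-haired: (267 − 265.125)² / 265.125 = 0.0133
  brown long-haired: (86 − 88.375)² / 88.375 = 0.0638
χ² = 0.0165 + 0.0368 + 0.0133 + 0.0638 = 0.1304 ≈ 0.130
Degrees of freedom = 4 − 1 = 3; critical value at α = 0.05 is 7.815.
Since 0.130 < 7.815, we fail to reject the null hypothesis — the data are consistent with the 9:3:3:1 ratio.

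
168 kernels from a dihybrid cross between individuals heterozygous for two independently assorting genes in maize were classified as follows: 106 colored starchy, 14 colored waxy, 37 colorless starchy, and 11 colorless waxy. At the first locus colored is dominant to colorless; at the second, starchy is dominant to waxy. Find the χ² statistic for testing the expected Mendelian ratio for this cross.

A dihybrid F₂ with independent assortment and complete dominance at both loci gives a 9:3:3:1 phenotypic ratio.
Expected counts for N = 168 under a 9:3:3:1 ratio (total parts = 16):
  colored starchy: 168 × 9/16 = 94.5
  colored waxy: 168 × 3/16 = 31.5
  colorless starchy: 168 × 3/16 = 31.5
  colorless waxy: 168 × 1/16 = 10.5
χ² = Σ (O − E)² / E
  colored starchy: (106 − 94.5)² / 94.5 = 1.3995
  colored waxy: (14 − 31.5)² / 31.5 = 9.7222
  colorless starchy: (37 − 31.5)² / 31.5 = 0.9603
  colorless waxy: (11 − 10.5)² / 10.5 = 0.0238
χ² = 1.3995 + 9.7222 + 0.9603 + 0.0238 = 12.1058 ≈ 12.106

12.106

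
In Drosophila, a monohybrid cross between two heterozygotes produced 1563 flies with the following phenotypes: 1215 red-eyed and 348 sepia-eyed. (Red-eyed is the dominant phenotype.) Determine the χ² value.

6.236

For a monohybrid cross between heterozygotes with complete dominance, the expected phenotypic ratio is 3:1.
The 3:1 ratio has 4 parts, so with N = 1563 the expected counts are:
  red-eyed: 1563 × 3/4 = 1172.25
  sepia-eyed: 1563 × 1/4 = 390.75
χ² = Σ (O − E)² / E
  red-eyed: (1215 − 1172.25)² / 1172.25 = 1.5590
  sepia-eyed: (348 − 390.75)² / 390.75 = 4.6771
χ² = 1.5590 + 4.6771 = 6.2361 ≈ 6.236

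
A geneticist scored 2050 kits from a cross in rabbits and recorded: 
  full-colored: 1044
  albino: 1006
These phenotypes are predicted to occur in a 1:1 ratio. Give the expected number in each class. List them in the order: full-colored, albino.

Expected counts for N = 2050 under a 1:1 ratio (total parts = 2):
  full-colored: 2050 × 1/2 = 1025
  albino: 2050 × 1/2 = 1025

1025, 1025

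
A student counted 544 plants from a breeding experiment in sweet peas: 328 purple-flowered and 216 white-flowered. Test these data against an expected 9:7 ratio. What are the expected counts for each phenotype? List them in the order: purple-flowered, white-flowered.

Expected counts for N = 544 under a 9:7 ratio (total parts = 16):
  purple-flowered: 544 × 9/16 = 306
  white-flowered: 544 × 7/16 = 238

306, 238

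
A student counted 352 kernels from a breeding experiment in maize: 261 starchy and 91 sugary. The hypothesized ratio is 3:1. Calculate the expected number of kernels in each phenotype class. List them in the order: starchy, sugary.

Under the 3:1 hypothesis (Σ ratio = 4, N = 352):
  starchy: 352 × 3/4 = 264
  sugary: 352 × 1/4 = 88

264, 88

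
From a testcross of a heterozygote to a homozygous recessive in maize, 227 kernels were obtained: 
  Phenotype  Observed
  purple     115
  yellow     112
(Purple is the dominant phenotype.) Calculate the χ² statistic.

0.040

A testcross of a heterozygote (Aa × aa) gives a 1:1 phenotypic ratio.
The 1:1 ratio has 2 parts, so with N = 227 the expected counts are:
  purple: 227 × 1/2 = 113.5
  yellow: 227 × 1/2 = 113.5
χ² = Σ (O − E)² / E
  purple: (115 − 113.5)² / 113.5 = 0.0198
  yellow: (112 − 113.5)² / 113.5 = 0.0198
χ² = 0.0198 + 0.0198 = 0.0396 ≈ 0.040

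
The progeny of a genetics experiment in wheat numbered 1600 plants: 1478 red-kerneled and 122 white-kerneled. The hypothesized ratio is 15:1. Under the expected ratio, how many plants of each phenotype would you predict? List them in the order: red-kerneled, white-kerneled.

1500, 100

Under the 15:1 hypothesis (Σ ratio = 16, N = 1600):
  red-kerneled: 1600 × 15/16 = 1500
  white-kerneled: 1600 × 1/16 = 100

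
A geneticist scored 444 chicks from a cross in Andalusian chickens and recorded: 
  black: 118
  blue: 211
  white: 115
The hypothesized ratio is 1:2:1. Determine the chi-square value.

1.131

Expected counts for N = 444 under a 1:2:1 ratio (total parts = 4):
  black: 444 × 1/4 = 111
  blue: 444 × 2/4 = 222
  white: 444 × 1/4 = 111
χ² = Σ (O − E)² / E
  black: (118 − 111)² / 111 = 0.4414
  blue: (211 − 222)² / 222 = 0.5450
  white: (115 − 111)² / 111 = 0.1441
χ² = 0.4414 + 0.5450 + 0.1441 = 1.1305 ≈ 1.131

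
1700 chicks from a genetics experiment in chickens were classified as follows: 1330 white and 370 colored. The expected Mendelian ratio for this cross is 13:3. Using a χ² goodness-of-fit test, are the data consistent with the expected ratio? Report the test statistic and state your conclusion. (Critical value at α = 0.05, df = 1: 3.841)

10.142; not consistent

Expected counts for N = 1700 under a 13:3 ratio (total parts = 16):
  white: 1700 × 13/16 = 1381.25
  colored: 1700 × 3/16 = 318.75
χ² = Σ (O − E)² / E
  white: (1330 − 1381.25)² / 1381.25 = 1.9016
  colored: (370 − 318.75)² / 318.75 = 8.2402
χ² = 1.9016 + 8.2402 = 10.1418 ≈ 10.142
Degrees of freedom = 2 − 1 = 1; critical value at α = 0.05 is 3.841.
Since 10.142 > 3.841, we reject the null hypothesis — the data do not fit the 13:3 ratio.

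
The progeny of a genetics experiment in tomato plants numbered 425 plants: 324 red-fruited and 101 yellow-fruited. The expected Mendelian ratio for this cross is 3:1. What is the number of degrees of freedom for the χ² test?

A goodness-of-fit test with 2 phenotype classes has df = 2 − 1 = 1.

1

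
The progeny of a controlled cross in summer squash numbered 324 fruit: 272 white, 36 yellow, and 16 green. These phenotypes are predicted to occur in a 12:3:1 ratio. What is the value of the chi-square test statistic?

The 12:3:1 ratio has 16 parts, so with N = 324 the expected counts are:
  white: 324 × 12/16 = 243
  yellow: 324 × 3/16 = 60.75
  green: 324 × 1/16 = 20.25
χ² = Σ (O − E)² / E
  white: (272 − 243)² / 243 = 3.4609
  yellow: (36 − 60.75)² / 60.75 = 10.0833
  green: (16 − 20.25)² / 20.25 = 0.8920
χ² = 3.4609 + 10.0833 + 0.8920 = 14.4362 ≈ 14.436

14.436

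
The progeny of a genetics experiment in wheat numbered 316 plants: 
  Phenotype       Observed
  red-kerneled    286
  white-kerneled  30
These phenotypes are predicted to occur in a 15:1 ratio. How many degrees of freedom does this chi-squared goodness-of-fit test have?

A goodness-of-fit test with 2 phenotype classes has df = 2 − 1 = 1.

1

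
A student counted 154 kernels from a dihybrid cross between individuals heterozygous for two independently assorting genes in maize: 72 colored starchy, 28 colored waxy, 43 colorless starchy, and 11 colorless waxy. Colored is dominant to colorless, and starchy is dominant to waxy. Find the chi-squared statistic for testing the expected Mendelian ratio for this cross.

A dihybrid F₂ with independent assortment and complete dominance at both loci gives a 9:3:3:1 phenotypic ratio.
Under the 9:3:3:1 hypothesis (Σ ratio = 16, N = 154):
  colored starchy: 154 × 9/16 = 86.625
  colored waxy: 154 × 3/16 = 28.875
  colorless starchy: 154 × 3/16 = 28.875
  colorless waxy: 154 × 1/16 = 9.625
χ² = Σ (O − E)² / E
  colored starchy: (72 − 86.625)² / 86.625 = 2.4692
  colored waxy: (28 − 28.875)² / 28.875 = 0.0265
  colorless starchy: (43 − 28.875)² / 28.875 = 6.9096
  colorless waxy: (11 − 9.625)² / 9.625 = 0.1964
χ² = 2.4692 + 0.0265 + 6.9096 + 0.1964 = 9.6017 ≈ 9.602

9.602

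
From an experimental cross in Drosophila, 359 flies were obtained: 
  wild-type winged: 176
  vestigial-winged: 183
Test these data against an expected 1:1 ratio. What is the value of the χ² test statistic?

Under the 1:1 hypothesis (Σ ratio = 2, N = 359):
  wild-type winged: 359 × 1/2 = 179.5
  vestigial-winged: 359 × 1/2 = 179.5
χ² = Σ (O − E)² / E
  wild-type winged: (176 − 179.5)² / 179.5 = 0.0682
  vestigial-winged: (183 − 179.5)² / 179.5 = 0.0682
χ² = 0.0682 + 0.0682 = 0.1364 ≈ 0.136

0.136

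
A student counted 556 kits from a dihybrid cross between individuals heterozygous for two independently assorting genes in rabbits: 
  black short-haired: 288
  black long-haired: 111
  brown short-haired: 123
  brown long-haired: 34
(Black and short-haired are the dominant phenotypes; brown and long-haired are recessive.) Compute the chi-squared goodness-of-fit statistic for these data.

A dihybrid F₂ with independent assortment and complete dominance at both loci gives a 9:3:3:1 phenotypic ratio.
Total ratio parts = 16. Expected numbers out of 556:
  black short-haired: 556 × 9/16 = 312.75
  black long-haired: 556 × 3/16 = 104.25
  brown short-haired: 556 × 3/16 = 104.25
  brown long-haired: 556 × 1/16 = 34.75
χ² = Σ (O − E)² / E
  black short-haired: (288 − 312.75)² / 312.75 = 1.9586
  black long-haired: (111 − 104.25)² / 104.25 = 0.4371
  brown short-haired: (123 − 104.25)² / 104.25 = 3.3723
  brown long-haired: (34 − 34.75)² / 34.75 = 0.0162
χ² = 1.9586 + 0.4371 + 3.3723 + 0.0162 = 5.7842 ≈ 5.784

5.784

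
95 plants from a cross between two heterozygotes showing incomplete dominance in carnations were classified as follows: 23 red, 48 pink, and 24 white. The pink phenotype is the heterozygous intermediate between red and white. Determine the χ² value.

With incomplete dominance, a heterozygote × heterozygote cross gives a 1:2:1 phenotypic ratio.
Expected counts for N = 95 under a 1:2:1 ratio (total parts = 4):
  red: 95 × 1/4 = 23.75
  pink: 95 × 2/4 = 47.5
  white: 95 × 1/4 = 23.75
χ² = Σ (O − E)² / E
  red: (23 − 23.75)² / 23.75 = 0.0237
  pink: (48 − 47.5)² / 47.5 = 0.0053
  white: (24 − 23.75)² / 23.75 = 0.0026
χ² = 0.0237 + 0.0053 + 0.0026 = 0.0316 ≈ 0.032

0.032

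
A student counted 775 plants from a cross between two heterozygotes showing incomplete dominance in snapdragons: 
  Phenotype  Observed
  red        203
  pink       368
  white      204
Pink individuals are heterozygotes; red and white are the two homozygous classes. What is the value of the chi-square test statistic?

1.965

With incomplete dominance, a heterozygote × heterozygote cross gives a 1:2:1 phenotypic ratio.
Under the 1:2:1 hypothesis (Σ ratio = 4, N = 775):
  red: 775 × 1/4 = 193.75
  pink: 775 × 2/4 = 387.5
  white: 775 × 1/4 = 193.75
χ² = Σ (O − E)² / E
  red: (203 − 193.75)² / 193.75 = 0.4416
  pink: (368 − 387.5)² / 387.5 = 0.9813
  white: (204 − 193.75)² / 193.75 = 0.5423
χ² = 0.4416 + 0.9813 + 0.5423 = 1.9652 ≈ 1.965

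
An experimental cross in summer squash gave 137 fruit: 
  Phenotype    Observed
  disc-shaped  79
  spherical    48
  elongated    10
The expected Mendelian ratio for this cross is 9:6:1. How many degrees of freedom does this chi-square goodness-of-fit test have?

2

A goodness-of-fit test with 3 phenotype classes has df = 3 − 1 = 2.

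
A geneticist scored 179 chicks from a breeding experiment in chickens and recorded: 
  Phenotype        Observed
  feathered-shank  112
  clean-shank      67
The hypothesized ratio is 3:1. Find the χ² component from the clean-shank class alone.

11.063

Under the 3:1 hypothesis (Σ ratio = 4, N = 179):
  feathered-shank: 179 × 3/4 = 134.25
  clean-shank: 179 × 1/4 = 44.75
Contribution of clean-shank: (67 − 44.75)² / 44.75 = 11.0628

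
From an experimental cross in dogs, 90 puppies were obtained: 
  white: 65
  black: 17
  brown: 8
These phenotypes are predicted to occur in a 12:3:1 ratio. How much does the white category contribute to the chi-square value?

0.093

Expected counts for N = 90 under a 12:3:1 ratio (total parts = 16):
  white: 90 × 12/16 = 67.5
  black: 90 × 3/16 = 16.875
  brown: 90 × 1/16 = 5.625
Contribution of white: (65 − 67.5)² / 67.5 = 0.0926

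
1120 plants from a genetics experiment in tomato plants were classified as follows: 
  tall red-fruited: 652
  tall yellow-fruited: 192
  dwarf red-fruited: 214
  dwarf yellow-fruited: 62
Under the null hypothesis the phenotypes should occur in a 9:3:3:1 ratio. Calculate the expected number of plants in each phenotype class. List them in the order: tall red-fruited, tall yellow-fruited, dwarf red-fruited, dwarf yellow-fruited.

630, 210, 210, 70

Total ratio parts = 16. Expected numbers out of 1120:
  tall red-fruited: 1120 × 9/16 = 630
  tall yellow-fruited: 1120 × 3/16 = 210
  dwarf red-fruited: 1120 × 3/16 = 210
  dwarf yellow-fruited: 1120 × 1/16 = 70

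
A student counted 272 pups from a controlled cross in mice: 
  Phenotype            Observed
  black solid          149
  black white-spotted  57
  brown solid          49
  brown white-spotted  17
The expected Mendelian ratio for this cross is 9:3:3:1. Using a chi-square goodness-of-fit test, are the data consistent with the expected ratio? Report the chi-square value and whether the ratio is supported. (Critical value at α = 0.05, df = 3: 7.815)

0.889; consistent

Expected counts for N = 272 under a 9:3:3:1 ratio (total parts = 16):
  black solid: 272 × 9/16 = 153
  black white-spotted: 272 × 3/16 = 51
  brown solid: 272 × 3/16 = 51
  brown white-spotted: 272 × 1/16 = 17
χ² = Σ (O − E)² / E
  black solid: (149 − 153)² / 153 = 0.1046
  black white-spotted: (57 − 51)² / 51 = 0.7059
  brown solid: (49 − 51)² / 51 = 0.0784
  brown white-spotted: (17 − 17)² / 17 = 0.0000
χ² = 0.1046 + 0.7059 + 0.0784 + 0.0000 = 0.8889 ≈ 0.889
Degrees of freedom = 4 − 1 = 3; critical value at α = 0.05 is 7.815.
Since 0.889 < 7.815, we fail to reject the null hypothesis — the data are consistent with the 9:3:3:1 ratio.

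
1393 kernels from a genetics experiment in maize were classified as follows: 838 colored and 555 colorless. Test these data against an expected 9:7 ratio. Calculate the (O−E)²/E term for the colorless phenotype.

4.863

Total ratio parts = 16. Expected numbers out of 1393:
  colored: 1393 × 9/16 = 783.5625
  colorless: 1393 × 7/16 = 609.4375
Contribution of colorless: (555 − 609.4375)² / 609.4375 = 4.8626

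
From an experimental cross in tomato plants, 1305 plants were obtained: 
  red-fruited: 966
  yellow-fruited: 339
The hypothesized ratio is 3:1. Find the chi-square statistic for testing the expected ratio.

0.664

Total ratio parts = 4. Expected numbers out of 1305:
  red-fruited: 1305 × 3/4 = 978.75
  yellow-fruited: 1305 × 1/4 = 326.25
χ² = Σ (O − E)² / E
  red-fruited: (966 − 978.75)² / 978.75 = 0.1661
  yellow-fruited: (339 − 326.25)² / 326.25 = 0.4983
χ² = 0.1661 + 0.4983 = 0.6644 ≈ 0.664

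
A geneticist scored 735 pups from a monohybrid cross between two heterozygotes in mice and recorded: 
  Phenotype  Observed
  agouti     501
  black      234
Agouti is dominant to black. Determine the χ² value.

For a monohybrid cross between heterozygotes with complete dominance, the expected phenotypic ratio is 3:1.
Total ratio parts = 4. Expected numbers out of 735:
  agouti: 735 × 3/4 = 551.25
  black: 735 × 1/4 = 183.75
χ² = Σ (O − E)² / E
  agouti: (501 − 551.25)² / 551.25 = 4.5806
  black: (234 − 183.75)² / 183.75 = 13.7418
χ² = 4.5806 + 13.7418 = 18.3224 ≈ 18.322

18.322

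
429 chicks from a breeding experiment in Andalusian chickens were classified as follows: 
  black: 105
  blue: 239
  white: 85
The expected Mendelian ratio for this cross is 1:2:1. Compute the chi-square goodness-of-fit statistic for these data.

Under the 1:2:1 hypothesis (Σ ratio = 4, N = 429):
  black: 429 × 1/4 = 107.25
  blue: 429 × 2/4 = 214.5
  white: 429 × 1/4 = 107.25
χ² = Σ (O − E)² / E
  black: (105 − 107.25)² / 107.25 = 0.0472
  blue: (239 − 214.5)² / 214.5 = 2.7984
  white: (85 − 107.25)² / 107.25 = 4.6160
χ² = 0.0472 + 2.7984 + 4.6160 = 7.4616 ≈ 7.462

7.462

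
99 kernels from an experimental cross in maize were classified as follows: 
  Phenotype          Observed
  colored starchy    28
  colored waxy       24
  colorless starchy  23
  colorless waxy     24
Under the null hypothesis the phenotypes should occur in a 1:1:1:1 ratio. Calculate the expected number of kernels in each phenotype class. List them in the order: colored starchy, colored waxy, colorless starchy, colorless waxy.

Total ratio parts = 4. Expected numbers out of 99:
  colored starchy: 99 × 1/4 = 24.75
  colored waxy: 99 × 1/4 = 24.75
  colorless starchy: 99 × 1/4 = 24.75
  colorless waxy: 99 × 1/4 = 24.75

24.75, 24.75, 24.75, 24.75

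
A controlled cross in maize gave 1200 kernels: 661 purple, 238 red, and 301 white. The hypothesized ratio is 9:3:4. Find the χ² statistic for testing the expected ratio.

1.045

The 9:3:4 ratio has 16 parts, so with N = 1200 the expected counts are:
  purple: 1200 × 9/16 = 675
  red: 1200 × 3/16 = 225
  white: 1200 × 4/16 = 300
χ² = Σ (O − E)² / E
  purple: (661 − 675)² / 675 = 0.2904
  red: (238 − 225)² / 225 = 0.7511
  white: (301 − 300)² / 300 = 0.0033
χ² = 0.2904 + 0.7511 + 0.0033 = 1.0448 ≈ 1.045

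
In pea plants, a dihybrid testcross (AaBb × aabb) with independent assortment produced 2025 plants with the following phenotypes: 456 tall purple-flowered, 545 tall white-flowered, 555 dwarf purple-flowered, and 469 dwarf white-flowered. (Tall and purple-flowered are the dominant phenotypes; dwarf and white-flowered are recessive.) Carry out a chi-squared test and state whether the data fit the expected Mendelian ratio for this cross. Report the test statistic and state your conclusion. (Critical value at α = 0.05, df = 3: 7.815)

A dihybrid testcross with independent assortment gives a 1:1:1:1 ratio.
Under the 1:1:1:1 hypothesis (Σ ratio = 4, N = 2025):
  tall purple-flowered: 2025 × 1/4 = 506.25
  tall white-flowered: 2025 × 1/4 = 506.25
  dwarf purple-flowered: 2025 × 1/4 = 506.25
  dwarf white-flowered: 2025 × 1/4 = 506.25
χ² = Σ (O − E)² / E
  tall purple-flowered: (456 − 506.25)² / 506.25 = 4.9878
  tall white-flowered: (545 − 506.25)² / 506.25 = 2.9660
  dwarf purple-flowered: (555 − 506.25)² / 506.25 = 4.6944
  dwarf white-flowered: (469 − 506.25)² / 506.25 = 2.7409
χ² = 4.9878 + 2.9660 + 4.6944 + 2.7409 = 15.3891 ≈ 15.389
Degrees of freedom = 4 − 1 = 3; critical value at α = 0.05 is 7.815.
Since 15.389 > 7.815, we reject the null hypothesis — the data do not fit the 1:1:1:1 ratio.

15.389; not consistent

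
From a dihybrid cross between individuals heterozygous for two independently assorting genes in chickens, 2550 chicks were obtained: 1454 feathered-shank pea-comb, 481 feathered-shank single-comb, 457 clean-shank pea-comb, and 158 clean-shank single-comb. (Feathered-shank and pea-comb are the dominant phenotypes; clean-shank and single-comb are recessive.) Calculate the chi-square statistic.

1.231

A dihybrid F₂ with independent assortment and complete dominance at both loci gives a 9:3:3:1 phenotypic ratio.
Total ratio parts = 16. Expected numbers out of 2550:
  feathered-shank pea-comb: 2550 × 9/16 = 1434.375
  feathered-shank single-comb: 2550 × 3/16 = 478.125
  clean-shank pea-comb: 2550 × 3/16 = 478.125
  clean-shank single-comb: 2550 × 1/16 = 159.375
χ² = Σ (O − E)² / E
  feathered-shank pea-comb: (1454 − 1434.375)² / 1434.375 = 0.2685
  feathered-shank single-comb: (481 − 478.125)² / 478.125 = 0.0173
  clean-shank pea-comb: (457 − 478.125)² / 478.125 = 0.9334
  clean-shank single-comb: (158 − 159.375)² / 159.375 = 0.0119
χ² = 0.2685 + 0.0173 + 0.9334 + 0.0119 = 1.2311 ≈ 1.231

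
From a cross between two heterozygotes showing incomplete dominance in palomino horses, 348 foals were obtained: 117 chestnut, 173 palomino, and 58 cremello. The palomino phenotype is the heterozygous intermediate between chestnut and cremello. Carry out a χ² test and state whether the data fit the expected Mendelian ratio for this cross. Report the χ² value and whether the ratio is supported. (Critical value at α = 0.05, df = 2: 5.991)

With incomplete dominance, a heterozygote × heterozygote cross gives a 1:2:1 phenotypic ratio.
Total ratio parts = 4. Expected numbers out of 348:
  chestnut: 348 × 1/4 = 87
  palomino: 348 × 2/4 = 174
  cremello: 348 × 1/4 = 87
χ² = Σ (O − E)² / E
  chestnut: (117 − 87)² / 87 = 10.3448
  palomino: (173 − 174)² / 174 = 0.0057
  cremello: (58 − 87)² / 87 = 9.6667
χ² = 10.3448 + 0.0057 + 9.6667 = 20.0172 ≈ 20.017
Degrees of freedom = 3 − 1 = 2; critical value at α = 0.05 is 5.991.
Since 20.017 > 5.991, we reject the null hypothesis — the data do not fit the 1:2:1 ratio.

20.017; not consistent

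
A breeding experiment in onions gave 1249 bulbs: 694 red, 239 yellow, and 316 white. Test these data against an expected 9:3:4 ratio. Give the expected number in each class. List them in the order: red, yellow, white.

The 9:3:4 ratio has 16 parts, so with N = 1249 the expected counts are:
  red: 1249 × 9/16 = 702.5625
  yellow: 1249 × 3/16 = 234.1875
  white: 1249 × 4/16 = 312.25

702.5625, 234.1875, 312.25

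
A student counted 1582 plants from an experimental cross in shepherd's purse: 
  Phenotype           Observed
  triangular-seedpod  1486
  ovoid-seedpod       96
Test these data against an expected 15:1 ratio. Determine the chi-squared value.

Expected counts for N = 1582 under a 15:1 ratio (total parts = 16):
  triangular-seedpod: 1582 × 15/16 = 1483.125
  ovoid-seedpod: 1582 × 1/16 = 98.875
χ² = Σ (O − E)² / E
  triangular-seedpod: (1486 − 1483.125)² / 1483.125 = 0.0056
  ovoid-seedpod: (96 − 98.875)² / 98.875 = 0.0836
χ² = 0.0056 + 0.0836 = 0.0892 ≈ 0.089

0.089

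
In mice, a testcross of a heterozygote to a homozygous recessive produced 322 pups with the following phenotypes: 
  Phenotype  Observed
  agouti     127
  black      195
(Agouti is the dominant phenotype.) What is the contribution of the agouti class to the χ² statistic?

7.180

A testcross of a heterozygote (Aa × aa) gives a 1:1 phenotypic ratio.
Under the 1:1 hypothesis (Σ ratio = 2, N = 322):
  agouti: 322 × 1/2 = 161
  black: 322 × 1/2 = 161
Contribution of agouti: (127 − 161)² / 161 = 7.1801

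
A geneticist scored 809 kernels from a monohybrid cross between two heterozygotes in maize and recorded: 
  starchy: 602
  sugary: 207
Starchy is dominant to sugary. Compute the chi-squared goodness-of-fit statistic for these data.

For a monohybrid cross between heterozygotes with complete dominance, the expected phenotypic ratio is 3:1.
Under the 3:1 hypothesis (Σ ratio = 4, N = 809):
  starchy: 809 × 3/4 = 606.75
  sugary: 809 × 1/4 = 202.25
χ² = Σ (O − E)² / E
  starchy: (602 − 606.75)² / 606.75 = 0.0372
  sugary: (207 − 202.25)² / 202.25 = 0.1116
χ² = 0.0372 + 0.1116 = 0.1488 ≈ 0.149

0.149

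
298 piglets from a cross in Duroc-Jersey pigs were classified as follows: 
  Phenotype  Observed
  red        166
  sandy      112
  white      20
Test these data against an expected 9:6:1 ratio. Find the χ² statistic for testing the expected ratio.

0.118

Total ratio parts = 16. Expected numbers out of 298:
  red: 298 × 9/16 = 167.625
  sandy: 298 × 6/16 = 111.75
  white: 298 × 1/16 = 18.625
χ² = Σ (O − E)² / E
  red: (166 − 167.625)² / 167.625 = 0.0158
  sandy: (112 − 111.75)² / 111.75 = 0.0006
  white: (20 − 18.625)² / 18.625 = 0.1015
χ² = 0.0158 + 0.0006 + 0.1015 = 0.1179 ≈ 0.118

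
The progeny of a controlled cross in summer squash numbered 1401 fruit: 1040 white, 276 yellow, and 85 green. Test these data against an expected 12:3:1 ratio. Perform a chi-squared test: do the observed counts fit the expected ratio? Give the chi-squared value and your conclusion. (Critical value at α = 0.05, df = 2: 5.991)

Total ratio parts = 16. Expected numbers out of 1401:
  white: 1401 × 12/16 = 1050.75
  yellow: 1401 × 3/16 = 262.6875
  green: 1401 × 1/16 = 87.5625
χ² = Σ (O − E)² / E
  white: (1040 − 1050.75)² / 1050.75 = 0.1100
  yellow: (276 − 262.6875)² / 262.6875 = 0.6747
  green: (85 − 87.5625)² / 87.5625 = 0.0750
χ² = 0.1100 + 0.6747 + 0.0750 = 0.8597 ≈ 0.860
Degrees of freedom = 3 − 1 = 2; critical value at α = 0.05 is 5.991.
Since 0.860 < 5.991, we fail to reject the null hypothesis — the data are consistent with the 12:3:1 ratio.

0.860; consistent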